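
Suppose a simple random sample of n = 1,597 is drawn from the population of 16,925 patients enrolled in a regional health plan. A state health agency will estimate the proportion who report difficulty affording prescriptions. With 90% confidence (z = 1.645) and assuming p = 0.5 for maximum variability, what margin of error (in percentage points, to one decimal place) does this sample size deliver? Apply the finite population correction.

Finite-population factor: (N−n)/(N−1) = (16925−1597)/(16925−1) = 0.9057.
SE(p̂) = √[p(1−p)/n · (N−n)/(N−1)] = √[0.2500/1597 × 0.9057] = 0.01191.
E = z × SE = 1.645 × 0.01191 = 0.01959 ≈ 2.0 percentage points.

2.0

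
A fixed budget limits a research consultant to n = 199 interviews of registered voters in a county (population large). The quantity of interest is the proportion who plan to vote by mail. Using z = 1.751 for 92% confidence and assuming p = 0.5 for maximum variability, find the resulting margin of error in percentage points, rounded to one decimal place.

SE(p̂) = √[p(1−p)/n] = √[0.2500/199] = 0.03544.
E = z × SE = 1.751 × 0.03544 = 0.06206, or 6.2 percentage points.

6.2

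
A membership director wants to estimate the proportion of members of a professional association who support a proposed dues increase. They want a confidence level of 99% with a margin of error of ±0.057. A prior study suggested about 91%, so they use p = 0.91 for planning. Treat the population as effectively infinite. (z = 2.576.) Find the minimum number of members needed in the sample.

With p = 0.91, p(1−p) = 0.0819.
n = z²·p(1−p)/E² = 2.576² × 0.0819 / 0.057² = 6.6358 × 0.0819 / 0.003249 ≈ 167.27.
Rounding up gives n = 168.

168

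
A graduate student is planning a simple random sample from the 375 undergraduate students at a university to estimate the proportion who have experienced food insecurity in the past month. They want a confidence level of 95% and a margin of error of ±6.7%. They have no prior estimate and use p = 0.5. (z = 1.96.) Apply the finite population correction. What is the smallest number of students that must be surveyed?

137

Unadjusted: n₀ = 1.96² × 0.50 × 0.50 / 0.067² ≈ 213.95, so n₀ = 214.
Finite population correction with N = 375: n = n₀ / (1 + (n₀−1)/N) = 214 / (1 + 213/375) = 214 / 1.5680 ≈ 136.48.
Rounding up, n = 137.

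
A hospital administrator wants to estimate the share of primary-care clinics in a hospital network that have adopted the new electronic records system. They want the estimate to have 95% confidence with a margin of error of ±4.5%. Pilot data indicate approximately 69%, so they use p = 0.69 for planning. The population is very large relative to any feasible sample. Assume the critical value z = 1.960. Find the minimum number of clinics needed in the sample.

With p = 0.69, p(1−p) = 0.2139.
n = z²·p(1−p)/E² = 1.960² × 0.2139 / 0.045² = 3.8416 × 0.2139 / 0.002025 ≈ 405.79.
Rounding up gives n = 406.

406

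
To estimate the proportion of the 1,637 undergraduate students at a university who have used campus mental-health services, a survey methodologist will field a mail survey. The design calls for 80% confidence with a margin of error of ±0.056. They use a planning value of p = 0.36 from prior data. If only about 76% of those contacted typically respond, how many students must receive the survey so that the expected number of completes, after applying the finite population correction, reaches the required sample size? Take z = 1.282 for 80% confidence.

149

Completed interviews needed (unadjusted): n₀ = 1.282² × 0.2304 / 0.056² ≈ 120.75 → 121.
FPC for N = 1,637: n = 121 / (1 + 120/1637) = 121 / 1.0733 ≈ 112.74 → 113.
At a 76% response rate, contacts needed = 113 / 0.76 ≈ 148.68 → 149.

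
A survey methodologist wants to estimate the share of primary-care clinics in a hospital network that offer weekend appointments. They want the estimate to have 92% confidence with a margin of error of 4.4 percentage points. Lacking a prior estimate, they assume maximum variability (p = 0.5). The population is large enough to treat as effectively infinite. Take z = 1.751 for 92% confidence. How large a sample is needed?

396

With p = 0.5, p(1−p) = 0.25.
n = z²·p(1−p)/E² = 1.751² × 0.2500 / 0.044² = 3.0660 × 0.2500 / 0.001936 ≈ 395.92.
Rounding up gives n = 396.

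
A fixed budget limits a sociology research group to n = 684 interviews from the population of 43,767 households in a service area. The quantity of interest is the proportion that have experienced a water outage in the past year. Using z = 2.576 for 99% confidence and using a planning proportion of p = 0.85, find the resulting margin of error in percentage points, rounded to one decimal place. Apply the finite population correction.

Finite-population factor: (N−n)/(N−1) = (43767−684)/(43767−1) = 0.9844.
SE(p̂) = √[p(1−p)/n · (N−n)/(N−1)] = √[0.1275/684 × 0.9844] = 0.01355.
E = z × SE = 2.576 × 0.01355 = 0.03489 ≈ 3.5 percentage points.

3.5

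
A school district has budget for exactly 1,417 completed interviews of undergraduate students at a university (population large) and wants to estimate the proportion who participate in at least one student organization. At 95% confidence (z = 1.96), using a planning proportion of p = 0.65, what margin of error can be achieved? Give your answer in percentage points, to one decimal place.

SE(p̂) = √[p(1−p)/n] = √[0.2275/1417] = 0.01267.
E = z × SE = 1.96 × 0.01267 = 0.02483, or 2.5 percentage points.

2.5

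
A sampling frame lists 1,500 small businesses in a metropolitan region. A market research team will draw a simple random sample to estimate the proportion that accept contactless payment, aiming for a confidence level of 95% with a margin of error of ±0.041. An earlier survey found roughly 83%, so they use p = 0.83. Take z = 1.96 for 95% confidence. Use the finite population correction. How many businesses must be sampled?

Unadjusted: n₀ = 1.96² × 0.83 × 0.17 / 0.041² ≈ 322.46, so n₀ = 323.
Finite population correction with N = 1,500: n = n₀ / (1 + (n₀−1)/N) = 323 / (1 + 322/1500) = 323 / 1.2147 ≈ 265.92.
Rounding up, n = 266.

266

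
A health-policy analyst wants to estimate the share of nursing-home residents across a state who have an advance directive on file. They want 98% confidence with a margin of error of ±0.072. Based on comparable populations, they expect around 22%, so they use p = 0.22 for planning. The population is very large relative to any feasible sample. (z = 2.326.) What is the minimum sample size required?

180

With p = 0.22, p(1−p) = 0.1716.
n = z²·p(1−p)/E² = 2.326² × 0.1716 / 0.072² = 5.4103 × 0.1716 / 0.005184 ≈ 179.09.
Rounding up gives n = 180.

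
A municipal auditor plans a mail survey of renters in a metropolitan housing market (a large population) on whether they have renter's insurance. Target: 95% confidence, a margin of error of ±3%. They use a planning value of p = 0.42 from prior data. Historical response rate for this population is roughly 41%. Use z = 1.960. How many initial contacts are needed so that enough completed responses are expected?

2537

Completed interviews needed: n₀ = 1.960² × 0.2436 / 0.030² ≈ 1039.79 → 1040.
At a 41% response rate, contacts needed = 1040 / 0.41 ≈ 2536.59 → 2537.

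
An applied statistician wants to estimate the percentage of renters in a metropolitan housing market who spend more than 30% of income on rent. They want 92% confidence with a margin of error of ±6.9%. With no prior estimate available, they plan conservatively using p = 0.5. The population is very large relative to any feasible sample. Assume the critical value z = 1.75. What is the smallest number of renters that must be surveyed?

With p = 0.5, p(1−p) = 0.25.
n = z²·p(1−p)/E² = 1.75² × 0.2500 / 0.069² = 3.0625 × 0.2500 / 0.004761 ≈ 160.81.
Rounding up gives n = 161.

161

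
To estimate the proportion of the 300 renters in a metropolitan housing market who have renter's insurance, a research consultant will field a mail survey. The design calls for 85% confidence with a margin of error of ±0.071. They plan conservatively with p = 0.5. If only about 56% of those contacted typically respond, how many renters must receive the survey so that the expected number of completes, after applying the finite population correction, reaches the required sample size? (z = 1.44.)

138

Completed interviews needed (unadjusted): n₀ = 1.44² × 0.2500 / 0.071² ≈ 102.84 → 103.
FPC for N = 300: n = 103 / (1 + 102/300) = 103 / 1.3400 ≈ 76.87 → 77.
At a 56% response rate, contacts needed = 77 / 0.56 ≈ 137.50 → 138.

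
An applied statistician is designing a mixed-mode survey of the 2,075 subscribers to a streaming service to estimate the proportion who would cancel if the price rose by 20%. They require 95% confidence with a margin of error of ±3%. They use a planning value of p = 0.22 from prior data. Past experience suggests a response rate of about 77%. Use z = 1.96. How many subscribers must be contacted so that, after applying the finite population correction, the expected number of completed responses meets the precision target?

704

Completed interviews needed (unadjusted): n₀ = 1.96² × 0.1716 / 0.030² ≈ 732.47 → 733.
FPC for N = 2,075: n = 733 / (1 + 732/2075) = 733 / 1.3528 ≈ 541.85 → 542.
At a 77% response rate, contacts needed = 542 / 0.77 ≈ 703.90 → 704.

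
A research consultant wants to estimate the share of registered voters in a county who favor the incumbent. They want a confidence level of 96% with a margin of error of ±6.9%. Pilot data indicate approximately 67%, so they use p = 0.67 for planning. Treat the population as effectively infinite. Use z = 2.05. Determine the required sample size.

196

With p = 0.67, p(1−p) = 0.2211.
n = z²·p(1−p)/E² = 2.05² × 0.2211 / 0.069² = 4.2025 × 0.2211 / 0.004761 ≈ 195.16.
Rounding up gives n = 196.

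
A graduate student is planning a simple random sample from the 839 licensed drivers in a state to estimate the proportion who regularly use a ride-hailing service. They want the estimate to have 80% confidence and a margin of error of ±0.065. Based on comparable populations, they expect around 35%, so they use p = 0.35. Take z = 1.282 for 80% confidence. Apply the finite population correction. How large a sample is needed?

Unadjusted: n₀ = 1.282² × 0.35 × 0.65 / 0.065² ≈ 88.50, so n₀ = 89.
Finite population correction with N = 839: n = n₀ / (1 + (n₀−1)/N) = 89 / (1 + 88/839) = 89 / 1.1049 ≈ 80.55.
Rounding up, n = 81.

81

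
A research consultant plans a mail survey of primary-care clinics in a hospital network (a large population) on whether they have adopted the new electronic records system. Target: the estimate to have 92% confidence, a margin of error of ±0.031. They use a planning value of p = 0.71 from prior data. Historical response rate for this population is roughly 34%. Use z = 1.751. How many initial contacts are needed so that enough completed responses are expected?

Completed interviews needed: n₀ = 1.751² × 0.2059 / 0.031² ≈ 656.91 → 657.
At a 34% response rate, contacts needed = 657 / 0.34 ≈ 1932.35 → 1933.

1933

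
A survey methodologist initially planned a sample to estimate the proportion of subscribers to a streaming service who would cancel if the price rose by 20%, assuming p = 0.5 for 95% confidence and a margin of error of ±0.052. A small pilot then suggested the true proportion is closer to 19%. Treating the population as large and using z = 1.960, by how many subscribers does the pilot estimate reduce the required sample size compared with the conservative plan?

Conservative (p = 0.5): n = 1.960² × 0.25 / 0.052² ≈ 355.18 → 356.
Using p = 0.19: p(1−p) = 0.1539, so n = 1.960² × 0.1539 / 0.052² ≈ 218.65 → 219.
Reduction: 356 − 219 = 137.

137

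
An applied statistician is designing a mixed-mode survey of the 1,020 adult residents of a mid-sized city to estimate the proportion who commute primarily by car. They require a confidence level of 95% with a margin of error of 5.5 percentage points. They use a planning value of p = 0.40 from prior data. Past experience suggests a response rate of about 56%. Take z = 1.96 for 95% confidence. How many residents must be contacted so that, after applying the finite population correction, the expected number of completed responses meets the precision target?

Completed interviews needed (unadjusted): n₀ = 1.96² × 0.2400 / 0.055² ≈ 304.79 → 305.
FPC for N = 1,020: n = 305 / (1 + 304/1020) = 305 / 1.2980 ≈ 234.97 → 235.
At a 56% response rate, contacts needed = 235 / 0.56 ≈ 419.64 → 420.

420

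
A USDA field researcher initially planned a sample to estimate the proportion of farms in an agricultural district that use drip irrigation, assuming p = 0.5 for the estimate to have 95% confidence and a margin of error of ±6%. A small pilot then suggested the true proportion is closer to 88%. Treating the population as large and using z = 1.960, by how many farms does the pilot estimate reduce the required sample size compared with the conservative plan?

154

Conservative (p = 0.5): n = 1.960² × 0.25 / 0.060² ≈ 266.78 → 267.
Using p = 0.88: p(1−p) = 0.1056, so n = 1.960² × 0.1056 / 0.060² ≈ 112.69 → 113.
Reduction: 267 − 113 = 154.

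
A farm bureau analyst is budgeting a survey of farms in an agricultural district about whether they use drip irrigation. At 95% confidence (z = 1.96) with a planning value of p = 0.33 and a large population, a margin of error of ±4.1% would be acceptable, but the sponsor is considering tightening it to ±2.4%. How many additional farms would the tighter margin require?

969

At ±4.1%: n = 1.96² × 0.2211 / 0.041² ≈ 505.28 → 506.
At ±2.4%: n = 1.96² × 0.2211 / 0.024² ≈ 1474.61 → 1475.
Additional respondents: 1475 − 506 = 969.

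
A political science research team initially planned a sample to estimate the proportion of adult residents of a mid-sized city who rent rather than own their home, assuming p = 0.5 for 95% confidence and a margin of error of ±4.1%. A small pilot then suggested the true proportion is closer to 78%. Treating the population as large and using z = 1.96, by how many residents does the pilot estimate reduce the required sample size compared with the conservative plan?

Conservative (p = 0.5): n = 1.96² × 0.25 / 0.041² ≈ 571.33 → 572.
Using p = 0.78: p(1−p) = 0.1716, so n = 1.96² × 0.1716 / 0.041² ≈ 392.16 → 393.
Reduction: 572 − 393 = 179.

179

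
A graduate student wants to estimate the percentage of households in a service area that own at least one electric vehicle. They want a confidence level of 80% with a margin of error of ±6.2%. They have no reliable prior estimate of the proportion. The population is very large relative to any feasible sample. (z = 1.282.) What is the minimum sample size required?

107

With no prior estimate, use p = 0.5, giving p(1−p) = 0.25.
n = z²·p(1−p)/E² = 1.282² × 0.2500 / 0.062² = 1.6435 × 0.2500 / 0.003844 ≈ 106.89.
Rounding up gives n = 107.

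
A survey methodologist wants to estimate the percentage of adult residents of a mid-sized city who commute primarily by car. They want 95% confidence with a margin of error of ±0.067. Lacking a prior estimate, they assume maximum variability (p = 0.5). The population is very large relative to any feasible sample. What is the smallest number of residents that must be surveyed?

214

For 95% confidence, z = 1.960.
With p = 0.5, p(1−p) = 0.25.
n = z²·p(1−p)/E² = 1.960² × 0.2500 / 0.067² = 3.8416 × 0.2500 / 0.004489 ≈ 213.95.
Rounding up gives n = 214.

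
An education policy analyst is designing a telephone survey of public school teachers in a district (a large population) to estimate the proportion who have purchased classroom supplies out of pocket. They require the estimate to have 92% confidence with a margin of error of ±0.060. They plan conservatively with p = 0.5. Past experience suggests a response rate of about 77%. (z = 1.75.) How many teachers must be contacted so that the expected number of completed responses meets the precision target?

Completed interviews needed: n₀ = 1.75² × 0.2500 / 0.060² ≈ 212.67 → 213.
At a 77% response rate, contacts needed = 213 / 0.77 ≈ 276.62 → 277.

277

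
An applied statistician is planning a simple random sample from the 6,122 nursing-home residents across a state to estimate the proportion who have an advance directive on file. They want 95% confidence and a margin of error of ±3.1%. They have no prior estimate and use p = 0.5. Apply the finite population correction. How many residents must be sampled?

860

For 95% confidence, z = 1.960.
Unadjusted: n₀ = 1.960² × 0.50 × 0.50 / 0.031² ≈ 999.38, so n₀ = 1000.
Finite population correction with N = 6,122: n = n₀ / (1 + (n₀−1)/N) = 1000 / (1 + 999/6122) = 1000 / 1.1632 ≈ 859.71.
Rounding up, n = 860.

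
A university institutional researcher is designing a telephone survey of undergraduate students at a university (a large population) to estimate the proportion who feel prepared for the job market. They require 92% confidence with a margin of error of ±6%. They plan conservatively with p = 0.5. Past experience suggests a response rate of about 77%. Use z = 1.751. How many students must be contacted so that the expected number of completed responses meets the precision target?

277

Completed interviews needed: n₀ = 1.751² × 0.2500 / 0.060² ≈ 212.92 → 213.
At a 77% response rate, contacts needed = 213 / 0.77 ≈ 276.62 → 277.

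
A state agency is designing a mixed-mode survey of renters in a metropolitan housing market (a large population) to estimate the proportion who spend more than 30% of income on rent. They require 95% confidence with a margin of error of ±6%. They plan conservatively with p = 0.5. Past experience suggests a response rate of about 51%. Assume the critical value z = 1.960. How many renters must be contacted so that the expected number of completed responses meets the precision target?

Completed interviews needed: n₀ = 1.960² × 0.2500 / 0.060² ≈ 266.78 → 267.
At a 51% response rate, contacts needed = 267 / 0.51 ≈ 523.53 → 524.

524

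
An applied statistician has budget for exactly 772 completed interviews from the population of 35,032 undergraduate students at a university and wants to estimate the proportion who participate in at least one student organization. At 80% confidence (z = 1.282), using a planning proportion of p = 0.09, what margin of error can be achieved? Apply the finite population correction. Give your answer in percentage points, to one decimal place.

1.3

Finite-population factor: (N−n)/(N−1) = (35032−772)/(35032−1) = 0.9780.
SE(p̂) = √[p(1−p)/n · (N−n)/(N−1)] = √[0.0819/772 × 0.9780] = 0.01019.
E = z × SE = 1.282 × 0.01019 = 0.01306 ≈ 1.3 percentage points.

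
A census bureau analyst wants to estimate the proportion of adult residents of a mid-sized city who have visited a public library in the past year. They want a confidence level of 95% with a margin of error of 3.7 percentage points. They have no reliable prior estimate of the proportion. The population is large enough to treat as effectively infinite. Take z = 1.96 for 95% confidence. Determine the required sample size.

With no prior estimate, use p = 0.5, giving p(1−p) = 0.25.
n = z²·p(1−p)/E² = 1.96² × 0.2500 / 0.037² = 3.8416 × 0.2500 / 0.001369 ≈ 701.53.
Rounding up gives n = 702.

702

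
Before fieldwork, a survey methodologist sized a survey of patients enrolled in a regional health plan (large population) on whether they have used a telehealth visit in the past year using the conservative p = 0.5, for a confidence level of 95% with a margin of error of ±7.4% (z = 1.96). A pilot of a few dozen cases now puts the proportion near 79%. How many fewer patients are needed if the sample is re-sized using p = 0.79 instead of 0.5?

Conservative (p = 0.5): n = 1.96² × 0.25 / 0.074² ≈ 175.38 → 176.
Using p = 0.79: p(1−p) = 0.1659, so n = 1.96² × 0.1659 / 0.074² ≈ 116.38 → 117.
Reduction: 176 − 117 = 59.

59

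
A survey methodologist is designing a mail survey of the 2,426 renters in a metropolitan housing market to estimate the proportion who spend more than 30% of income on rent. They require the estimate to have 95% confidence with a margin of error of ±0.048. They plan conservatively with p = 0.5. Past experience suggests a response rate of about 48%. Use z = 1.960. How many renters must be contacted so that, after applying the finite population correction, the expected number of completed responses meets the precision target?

742

Completed interviews needed (unadjusted): n₀ = 1.960² × 0.2500 / 0.048² ≈ 416.84 → 417.
FPC for N = 2,426: n = 417 / (1 + 416/2426) = 417 / 1.1715 ≈ 355.96 → 356.
At a 48% response rate, contacts needed = 356 / 0.48 ≈ 741.67 → 742.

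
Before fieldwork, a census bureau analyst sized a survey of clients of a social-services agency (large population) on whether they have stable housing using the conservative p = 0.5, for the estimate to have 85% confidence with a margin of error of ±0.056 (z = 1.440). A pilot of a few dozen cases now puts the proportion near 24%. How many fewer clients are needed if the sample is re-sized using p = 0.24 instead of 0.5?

Conservative (p = 0.5): n = 1.440² × 0.25 / 0.056² ≈ 165.31 → 166.
Using p = 0.24: p(1−p) = 0.1824, so n = 1.440² × 0.1824 / 0.056² ≈ 120.61 → 121.
Reduction: 166 − 121 = 45.

45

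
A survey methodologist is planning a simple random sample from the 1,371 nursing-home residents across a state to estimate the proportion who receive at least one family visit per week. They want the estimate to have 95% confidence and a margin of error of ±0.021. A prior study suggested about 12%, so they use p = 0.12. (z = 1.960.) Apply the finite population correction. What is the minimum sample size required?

Unadjusted: n₀ = 1.960² × 0.12 × 0.88 / 0.021² ≈ 919.89, so n₀ = 920.
Finite population correction with N = 1,371: n = n₀ / (1 + (n₀−1)/N) = 920 / (1 + 919/1371) = 920 / 1.6703 ≈ 550.79.
Rounding up, n = 551.

551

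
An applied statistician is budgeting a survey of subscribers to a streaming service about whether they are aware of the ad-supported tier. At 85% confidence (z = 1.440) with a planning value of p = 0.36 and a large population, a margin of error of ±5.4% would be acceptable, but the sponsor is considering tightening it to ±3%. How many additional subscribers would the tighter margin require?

At ±5.4%: n = 1.440² × 0.2304 / 0.054² ≈ 163.84 → 164.
At ±3%: n = 1.440² × 0.2304 / 0.030² ≈ 530.84 → 531.
Additional respondents: 531 − 164 = 367.

367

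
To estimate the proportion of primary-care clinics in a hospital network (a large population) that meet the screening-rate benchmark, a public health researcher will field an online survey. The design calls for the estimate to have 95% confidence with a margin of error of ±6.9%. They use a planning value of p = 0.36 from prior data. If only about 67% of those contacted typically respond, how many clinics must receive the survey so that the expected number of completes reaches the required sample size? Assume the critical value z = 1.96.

Completed interviews needed: n₀ = 1.96² × 0.2304 / 0.069² ≈ 185.91 → 186.
At a 67% response rate, contacts needed = 186 / 0.67 ≈ 277.61 → 278.

278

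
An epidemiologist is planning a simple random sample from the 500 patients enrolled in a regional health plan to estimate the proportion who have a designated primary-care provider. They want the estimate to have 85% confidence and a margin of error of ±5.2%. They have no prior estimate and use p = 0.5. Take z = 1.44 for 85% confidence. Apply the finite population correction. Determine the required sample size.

Unadjusted: n₀ = 1.44² × 0.50 × 0.50 / 0.052² ≈ 191.72, so n₀ = 192.
Finite population correction with N = 500: n = n₀ / (1 + (n₀−1)/N) = 192 / (1 + 191/500) = 192 / 1.3820 ≈ 138.93.
Rounding up, n = 139.

139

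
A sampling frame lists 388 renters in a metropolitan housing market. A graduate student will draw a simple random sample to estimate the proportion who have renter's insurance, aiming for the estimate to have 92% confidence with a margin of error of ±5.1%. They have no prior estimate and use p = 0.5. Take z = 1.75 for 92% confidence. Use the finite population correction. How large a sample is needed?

Unadjusted: n₀ = 1.75² × 0.50 × 0.50 / 0.051² ≈ 294.36, so n₀ = 295.
Finite population correction with N = 388: n = n₀ / (1 + (n₀−1)/N) = 295 / (1 + 294/388) = 295 / 1.7577 ≈ 167.83.
Rounding up, n = 168.

168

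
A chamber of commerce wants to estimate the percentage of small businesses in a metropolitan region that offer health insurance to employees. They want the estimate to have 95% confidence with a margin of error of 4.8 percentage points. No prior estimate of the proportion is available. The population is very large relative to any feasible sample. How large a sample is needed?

417

For 95% confidence, z = 1.960.
With no prior estimate, use p = 0.5, giving p(1−p) = 0.25.
n = z²·p(1−p)/E² = 1.960² × 0.2500 / 0.048² = 3.8416 × 0.2500 / 0.002304 ≈ 416.84.
Rounding up gives n = 417.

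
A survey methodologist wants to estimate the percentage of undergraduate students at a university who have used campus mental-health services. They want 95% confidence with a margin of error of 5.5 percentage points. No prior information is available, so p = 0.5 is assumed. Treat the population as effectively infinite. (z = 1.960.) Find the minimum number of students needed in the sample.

318

With p = 0.5, p(1−p) = 0.25.
n = z²·p(1−p)/E² = 1.960² × 0.2500 / 0.055² = 3.8416 × 0.2500 / 0.003025 ≈ 317.49.
Rounding up gives n = 318.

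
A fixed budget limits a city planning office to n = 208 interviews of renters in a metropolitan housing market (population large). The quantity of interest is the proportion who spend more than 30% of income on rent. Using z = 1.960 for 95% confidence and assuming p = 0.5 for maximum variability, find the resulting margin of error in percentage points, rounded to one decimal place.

SE(p̂) = √[p(1−p)/n] = √[0.2500/208] = 0.03467.
E = z × SE = 1.960 × 0.03467 = 0.06795, or 6.8 percentage points.

6.8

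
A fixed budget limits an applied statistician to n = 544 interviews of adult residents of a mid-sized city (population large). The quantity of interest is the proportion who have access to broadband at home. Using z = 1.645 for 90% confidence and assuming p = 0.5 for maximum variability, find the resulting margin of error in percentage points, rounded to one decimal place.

SE(p̂) = √[p(1−p)/n] = √[0.2500/544] = 0.02144.
E = z × SE = 1.645 × 0.02144 = 0.03526, or 3.5 percentage points.

3.5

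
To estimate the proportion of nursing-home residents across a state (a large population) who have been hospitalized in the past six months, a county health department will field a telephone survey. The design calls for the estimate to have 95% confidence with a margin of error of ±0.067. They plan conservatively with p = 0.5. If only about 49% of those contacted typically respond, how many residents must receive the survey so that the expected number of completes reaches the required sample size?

437

For 95% confidence, z = 1.960.
Completed interviews needed: n₀ = 1.960² × 0.2500 / 0.067² ≈ 213.95 → 214.
At a 49% response rate, contacts needed = 214 / 0.49 ≈ 436.73 → 437.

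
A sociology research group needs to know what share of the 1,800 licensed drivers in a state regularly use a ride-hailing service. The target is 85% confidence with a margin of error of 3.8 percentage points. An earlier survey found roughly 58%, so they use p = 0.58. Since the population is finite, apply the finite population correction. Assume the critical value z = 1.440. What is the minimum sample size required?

294

Unadjusted: n₀ = 1.440² × 0.58 × 0.42 / 0.038² ≈ 349.81, so n₀ = 350.
Finite population correction with N = 1,800: n = n₀ / (1 + (n₀−1)/N) = 350 / (1 + 349/1800) = 350 / 1.1939 ≈ 293.16.
Rounding up, n = 294.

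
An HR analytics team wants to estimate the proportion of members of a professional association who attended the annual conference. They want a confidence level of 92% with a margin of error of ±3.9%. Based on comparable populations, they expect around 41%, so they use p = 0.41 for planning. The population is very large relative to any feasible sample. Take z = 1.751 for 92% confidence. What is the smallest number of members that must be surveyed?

488

With p = 0.41, p(1−p) = 0.2419.
n = z²·p(1−p)/E² = 1.751² × 0.2419 / 0.039² = 3.0660 × 0.2419 / 0.001521 ≈ 487.62.
Rounding up gives n = 488.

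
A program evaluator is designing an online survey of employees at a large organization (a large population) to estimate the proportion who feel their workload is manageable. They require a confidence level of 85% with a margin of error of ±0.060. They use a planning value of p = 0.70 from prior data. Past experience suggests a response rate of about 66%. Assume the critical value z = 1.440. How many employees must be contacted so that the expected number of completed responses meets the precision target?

184

Completed interviews needed: n₀ = 1.440² × 0.2100 / 0.060² ≈ 120.96 → 121.
At a 66% response rate, contacts needed = 121 / 0.66 ≈ 183.33 → 184.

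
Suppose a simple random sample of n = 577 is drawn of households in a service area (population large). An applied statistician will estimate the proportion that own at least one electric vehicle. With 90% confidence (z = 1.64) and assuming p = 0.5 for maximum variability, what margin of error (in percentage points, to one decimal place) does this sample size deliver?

SE(p̂) = √[p(1−p)/n] = √[0.2500/577] = 0.02082.
E = z × SE = 1.64 × 0.02082 = 0.03414, or 3.4 percentage points.

3.4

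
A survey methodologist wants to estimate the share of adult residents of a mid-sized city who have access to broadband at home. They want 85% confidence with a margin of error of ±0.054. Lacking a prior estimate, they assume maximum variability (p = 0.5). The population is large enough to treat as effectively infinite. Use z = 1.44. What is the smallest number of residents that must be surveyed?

With p = 0.5, p(1−p) = 0.25.
n = z²·p(1−p)/E² = 1.44² × 0.2500 / 0.054² = 2.0736 × 0.2500 / 0.002916 ≈ 177.78.
Rounding up gives n = 178.

178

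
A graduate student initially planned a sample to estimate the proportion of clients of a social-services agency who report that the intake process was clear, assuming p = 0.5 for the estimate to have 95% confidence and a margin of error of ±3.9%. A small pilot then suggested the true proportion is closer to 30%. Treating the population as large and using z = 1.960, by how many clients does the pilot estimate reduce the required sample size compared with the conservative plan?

101

Conservative (p = 0.5): n = 1.960² × 0.25 / 0.039² ≈ 631.43 → 632.
Using p = 0.30: p(1−p) = 0.2100, so n = 1.960² × 0.2100 / 0.039² ≈ 530.40 → 531.
Reduction: 632 − 531 = 101.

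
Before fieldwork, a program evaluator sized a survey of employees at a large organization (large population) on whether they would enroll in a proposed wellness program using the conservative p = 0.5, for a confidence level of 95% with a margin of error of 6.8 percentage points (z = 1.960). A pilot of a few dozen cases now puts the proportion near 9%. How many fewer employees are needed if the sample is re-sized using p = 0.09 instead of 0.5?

139

Conservative (p = 0.5): n = 1.960² × 0.25 / 0.068² ≈ 207.70 → 208.
Using p = 0.09: p(1−p) = 0.0819, so n = 1.960² × 0.0819 / 0.068² ≈ 68.04 → 69.
Reduction: 208 − 69 = 139.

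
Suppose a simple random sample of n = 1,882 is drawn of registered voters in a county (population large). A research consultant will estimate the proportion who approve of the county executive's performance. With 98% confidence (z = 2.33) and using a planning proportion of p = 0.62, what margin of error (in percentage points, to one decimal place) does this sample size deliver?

2.6

SE(p̂) = √[p(1−p)/n] = √[0.2356/1882] = 0.01119.
E = z × SE = 2.33 × 0.01119 = 0.02607, or 2.6 percentage points.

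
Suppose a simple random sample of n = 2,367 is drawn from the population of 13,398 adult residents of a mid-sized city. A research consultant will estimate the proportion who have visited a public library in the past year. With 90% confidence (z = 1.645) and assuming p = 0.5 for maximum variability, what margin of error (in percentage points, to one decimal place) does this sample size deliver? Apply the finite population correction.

1.5

Finite-population factor: (N−n)/(N−1) = (13398−2367)/(13398−1) = 0.8234.
SE(p̂) = √[p(1−p)/n · (N−n)/(N−1)] = √[0.2500/2367 × 0.8234] = 0.00933.
E = z × SE = 1.645 × 0.00933 = 0.01534 ≈ 1.5 percentage points.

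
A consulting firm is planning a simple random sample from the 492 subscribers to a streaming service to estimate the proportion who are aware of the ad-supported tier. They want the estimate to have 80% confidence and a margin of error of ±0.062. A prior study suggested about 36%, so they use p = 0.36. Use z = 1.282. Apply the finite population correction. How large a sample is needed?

Unadjusted: n₀ = 1.282² × 0.36 × 0.64 / 0.062² ≈ 98.51, so n₀ = 99.
Finite population correction with N = 492: n = n₀ / (1 + (n₀−1)/N) = 99 / (1 + 98/492) = 99 / 1.1992 ≈ 82.56.
Rounding up, n = 83.

83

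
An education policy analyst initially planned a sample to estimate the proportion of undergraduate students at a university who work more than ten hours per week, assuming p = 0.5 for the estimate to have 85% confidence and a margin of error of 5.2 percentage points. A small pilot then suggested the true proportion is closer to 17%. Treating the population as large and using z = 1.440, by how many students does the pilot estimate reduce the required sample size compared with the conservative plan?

83

Conservative (p = 0.5): n = 1.440² × 0.25 / 0.052² ≈ 191.72 → 192.
Using p = 0.17: p(1−p) = 0.1411, so n = 1.440² × 0.1411 / 0.052² ≈ 108.20 → 109.
Reduction: 192 − 109 = 83.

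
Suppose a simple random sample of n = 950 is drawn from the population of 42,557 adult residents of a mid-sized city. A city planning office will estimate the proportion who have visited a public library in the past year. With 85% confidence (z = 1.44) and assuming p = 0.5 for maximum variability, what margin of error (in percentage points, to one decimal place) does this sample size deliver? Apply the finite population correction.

2.3

Finite-population factor: (N−n)/(N−1) = (42557−950)/(42557−1) = 0.9777.
SE(p̂) = √[p(1−p)/n · (N−n)/(N−1)] = √[0.2500/950 × 0.9777] = 0.01604.
E = z × SE = 1.44 × 0.01604 = 0.02310 ≈ 2.3 percentage points.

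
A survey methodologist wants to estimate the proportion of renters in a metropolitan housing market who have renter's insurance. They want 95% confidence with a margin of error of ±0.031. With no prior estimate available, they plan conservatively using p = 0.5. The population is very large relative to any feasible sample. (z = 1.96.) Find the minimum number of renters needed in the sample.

1000

With p = 0.5, p(1−p) = 0.25.
n = z²·p(1−p)/E² = 1.96² × 0.2500 / 0.031² = 3.8416 × 0.2500 / 0.000961 ≈ 999.38.
Rounding up gives n = 1000.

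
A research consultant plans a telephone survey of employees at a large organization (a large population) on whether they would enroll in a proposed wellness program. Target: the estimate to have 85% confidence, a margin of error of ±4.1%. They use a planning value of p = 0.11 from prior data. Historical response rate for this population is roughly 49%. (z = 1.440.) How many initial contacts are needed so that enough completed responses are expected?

Completed interviews needed: n₀ = 1.440² × 0.0979 / 0.041² ≈ 120.76 → 121.
At a 49% response rate, contacts needed = 121 / 0.49 ≈ 246.94 → 247.

247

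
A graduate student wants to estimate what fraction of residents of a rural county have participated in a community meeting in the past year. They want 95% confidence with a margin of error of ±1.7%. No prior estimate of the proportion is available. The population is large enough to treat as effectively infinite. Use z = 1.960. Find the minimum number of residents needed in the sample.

With no prior estimate, use p = 0.5, giving p(1−p) = 0.25.
n = z²·p(1−p)/E² = 1.960² × 0.2500 / 0.017² = 3.8416 × 0.2500 / 0.000289 ≈ 3323.18.
Rounding up gives n = 3324.

3324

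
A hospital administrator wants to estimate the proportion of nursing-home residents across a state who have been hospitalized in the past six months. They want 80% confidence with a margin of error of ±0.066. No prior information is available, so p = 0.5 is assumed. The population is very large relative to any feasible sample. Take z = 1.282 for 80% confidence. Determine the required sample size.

With p = 0.5, p(1−p) = 0.25.
n = z²·p(1−p)/E² = 1.282² × 0.2500 / 0.066² = 1.6435 × 0.2500 / 0.004356 ≈ 94.33.
Rounding up gives n = 95.

95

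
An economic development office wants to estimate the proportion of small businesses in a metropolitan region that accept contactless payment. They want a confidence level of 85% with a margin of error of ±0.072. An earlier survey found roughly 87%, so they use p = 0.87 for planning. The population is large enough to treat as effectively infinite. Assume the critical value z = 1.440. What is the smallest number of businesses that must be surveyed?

46

With p = 0.87, p(1−p) = 0.1131.
n = z²·p(1−p)/E² = 1.440² × 0.1131 / 0.072² = 2.0736 × 0.1131 / 0.005184 ≈ 45.24.
Rounding up gives n = 46.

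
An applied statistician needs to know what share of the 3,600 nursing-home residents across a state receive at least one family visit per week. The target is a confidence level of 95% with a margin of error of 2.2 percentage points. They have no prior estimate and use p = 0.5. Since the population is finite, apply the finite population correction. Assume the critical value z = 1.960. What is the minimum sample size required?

Unadjusted: n₀ = 1.960² × 0.50 × 0.50 / 0.022² ≈ 1984.30, so n₀ = 1985.
Finite population correction with N = 3,600: n = n₀ / (1 + (n₀−1)/N) = 1985 / (1 + 1984/3600) = 1985 / 1.5511 ≈ 1279.73.
Rounding up, n = 1280.

1280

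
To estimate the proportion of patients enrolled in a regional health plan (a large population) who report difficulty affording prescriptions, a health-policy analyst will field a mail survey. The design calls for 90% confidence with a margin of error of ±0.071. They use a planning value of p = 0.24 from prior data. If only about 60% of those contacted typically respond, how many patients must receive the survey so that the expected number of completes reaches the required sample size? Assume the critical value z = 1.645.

164

Completed interviews needed: n₀ = 1.645² × 0.1824 / 0.071² ≈ 97.91 → 98.
At a 60% response rate, contacts needed = 98 / 0.60 ≈ 163.33 → 164.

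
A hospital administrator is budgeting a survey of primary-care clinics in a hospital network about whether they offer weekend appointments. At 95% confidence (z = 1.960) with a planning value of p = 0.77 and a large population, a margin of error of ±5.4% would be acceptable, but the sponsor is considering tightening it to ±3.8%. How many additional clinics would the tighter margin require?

238

At ±5.4%: n = 1.960² × 0.1771 / 0.054² ≈ 233.32 → 234.
At ±3.8%: n = 1.960² × 0.1771 / 0.038² ≈ 471.15 → 472.
Additional respondents: 472 − 234 = 238.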